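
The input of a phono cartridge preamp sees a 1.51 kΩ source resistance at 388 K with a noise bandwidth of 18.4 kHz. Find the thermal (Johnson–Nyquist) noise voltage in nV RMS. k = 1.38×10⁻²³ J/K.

771 nV

V_n = √(4kTRB)
4kTRB = 4 × 1.38×10⁻²³ × 388 × 1.51×10³ × 1.84×10⁴ = 5.95×10⁻¹³ V²
V_n = √(5.95×10⁻¹³) = 7.71×10⁻⁷ V = 771 nV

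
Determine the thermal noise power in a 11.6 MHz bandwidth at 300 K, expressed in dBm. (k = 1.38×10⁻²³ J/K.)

P_n = kTB = 1.38×10⁻²³ × 300 × 1.16×10⁷ = 4.80×10⁻¹⁴ W
In dBm: 10 log₁₀(4.80×10⁻¹⁴ / 10⁻³) = −103.2 dBm

−103.2 dBm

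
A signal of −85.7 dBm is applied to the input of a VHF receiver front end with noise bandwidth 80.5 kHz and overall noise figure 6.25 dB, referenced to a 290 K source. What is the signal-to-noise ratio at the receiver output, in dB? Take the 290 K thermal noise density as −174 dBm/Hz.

33.0 dB

Noise floor: N = −174 + 10 log₁₀(B) + NF
10 log₁₀(8.05×10⁴) = 49.06 dB
N = −174 + 49.06 + 6.25 = −118.69 dBm
SNR = P_sig − N = −85.7 − (−118.69) = 32.99 dB → 33.0 dB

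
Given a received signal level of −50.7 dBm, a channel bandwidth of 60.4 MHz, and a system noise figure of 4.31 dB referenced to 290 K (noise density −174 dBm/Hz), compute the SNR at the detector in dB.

Noise floor: N = −174 + 10 log₁₀(B) + NF
10 log₁₀(6.04×10⁷) = 77.81 dB
N = −174 + 77.81 + 4.31 = −91.88 dBm
SNR = P_sig − N = −50.7 − (−91.88) = 41.18 dB → 41.2 dB

41.2 dB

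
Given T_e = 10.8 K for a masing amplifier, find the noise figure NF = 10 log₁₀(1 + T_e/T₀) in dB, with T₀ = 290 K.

0.159 dB

F = 1 + T_e/T₀ = 1 + 10.8/290 = 1.03724
NF = 10 log₁₀(1.03724) = 0.159 dB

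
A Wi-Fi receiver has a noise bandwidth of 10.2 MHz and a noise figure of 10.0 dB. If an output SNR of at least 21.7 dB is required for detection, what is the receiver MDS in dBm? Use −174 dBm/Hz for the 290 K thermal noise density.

−72.2 dBm

Sensitivity = −174 + 10 log₁₀(B) + NF + SNR_min
= −174 + 70.09 + 10.0 + 21.7
= −72.21 dBm → −72.2 dBm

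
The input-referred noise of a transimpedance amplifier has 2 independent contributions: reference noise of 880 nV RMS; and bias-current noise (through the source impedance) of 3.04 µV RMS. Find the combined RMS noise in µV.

3.16 µV

Uncorrelated sources add in power (mean-square): V_tot = √(ΣV_i²)
V_tot = √[(8.80×10⁻⁷)² + (3.04×10⁻⁶)²] = 3.16×10⁻⁶ V = 3.16 µV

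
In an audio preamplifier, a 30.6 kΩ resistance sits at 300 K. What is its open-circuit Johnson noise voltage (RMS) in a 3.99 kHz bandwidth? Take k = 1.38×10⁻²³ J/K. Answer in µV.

V_n = √(4kTRB)
4kTRB = 4 × 1.38×10⁻²³ × 300 × 3.06×10⁴ × 3.99×10³ = 2.02×10⁻¹² V²
V_n = √(2.02×10⁻¹²) = 1.42×10⁻⁶ V = 1.42 µV

1.42 µV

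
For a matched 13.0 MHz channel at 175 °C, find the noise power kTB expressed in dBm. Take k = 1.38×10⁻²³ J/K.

T = 175 °C + 273.15 = 448.15 K
P_n = kTB = 1.38×10⁻²³ × 448.15 × 1.30×10⁷ = 8.04×10⁻¹⁴ W
In dBm: 10 log₁₀(8.04×10⁻¹⁴ / 10⁻³) = −100.9 dBm

−100.9 dBm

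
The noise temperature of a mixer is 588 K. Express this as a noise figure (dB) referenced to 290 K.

4.81 dB

F = 1 + T_e/T₀ = 1 + 588/290 = 3.02759
NF = 10 log₁₀(3.02759) = 4.81 dB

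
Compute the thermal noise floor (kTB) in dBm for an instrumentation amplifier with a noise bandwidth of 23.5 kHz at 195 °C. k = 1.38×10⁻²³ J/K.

T = 195 °C + 273.15 = 468.15 K
P_n = kTB = 1.38×10⁻²³ × 468.15 × 2.35×10⁴ = 1.52×10⁻¹⁶ W
In dBm: 10 log₁₀(1.52×10⁻¹⁶ / 10⁻³) = −128.2 dBm

−128.2 dBm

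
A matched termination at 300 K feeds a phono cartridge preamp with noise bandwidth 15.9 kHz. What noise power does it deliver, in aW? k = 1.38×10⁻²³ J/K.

65.8 aW

P_n = kTB = 1.38×10⁻²³ × 300 × 1.59×10⁴ = 6.58×10⁻¹⁷ W = 65.8 aW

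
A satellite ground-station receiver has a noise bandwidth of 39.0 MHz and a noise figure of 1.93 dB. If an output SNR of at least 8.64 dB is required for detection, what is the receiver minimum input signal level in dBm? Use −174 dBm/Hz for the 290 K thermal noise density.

Sensitivity = −174 + 10 log₁₀(B) + NF + SNR_min
= −174 + 75.91 + 1.93 + 8.64
= −87.52 dBm → −87.5 dBm

−87.5 dBm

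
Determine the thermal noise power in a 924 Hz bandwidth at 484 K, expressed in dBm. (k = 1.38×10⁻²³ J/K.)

P_n = kTB = 1.38×10⁻²³ × 484 × 9.24×10² = 6.17×10⁻¹⁸ W
In dBm: 10 log₁₀(6.17×10⁻¹⁸ / 10⁻³) = −142.1 dBm

−142.1 dBm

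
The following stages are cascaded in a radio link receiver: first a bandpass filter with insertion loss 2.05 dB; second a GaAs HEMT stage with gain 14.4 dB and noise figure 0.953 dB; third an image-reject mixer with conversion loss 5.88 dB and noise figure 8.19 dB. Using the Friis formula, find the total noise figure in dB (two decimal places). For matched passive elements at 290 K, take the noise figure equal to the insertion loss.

Convert to linear (a loss of L dB is a gain of −L dB): F_i = 10^(NF_i/10), G_i = 10^(G_i,dB/10)
  Stage 1: F_1 = 10^(2.05/10) = 1.603, G_1 = 10^(−2.05/10) = 0.6237
  Stage 2: F_2 = 10^(0.953/10) = 1.245, G_2 = 10^(14.4/10) = 27.54
  Stage 3: F_3 = 10^(8.19/10) = 6.592, G_3 = 10^(−5.88/10) = 0.2582
Friis cascade:
  F = 1.603 + (1.245 − 1)/0.6237 + (6.592 − 1)/17.18 = 2.322
NF = 10 log₁₀(2.322) = 3.66 dB

3.66 dB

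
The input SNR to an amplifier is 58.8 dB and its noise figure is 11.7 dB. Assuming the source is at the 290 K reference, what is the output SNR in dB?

By definition F = SNR_in/SNR_out, so in dB: SNR_out = SNR_in − NF
SNR_out = 58.8 − 11.7 = 47.1 dB

47.1 dB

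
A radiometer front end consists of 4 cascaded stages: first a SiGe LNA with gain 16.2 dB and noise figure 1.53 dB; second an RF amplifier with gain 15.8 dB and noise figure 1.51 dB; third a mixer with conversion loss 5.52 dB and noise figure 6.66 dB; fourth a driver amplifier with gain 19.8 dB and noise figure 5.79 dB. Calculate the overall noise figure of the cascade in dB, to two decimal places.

1.59 dB

Convert to linear (a loss of L dB is a gain of −L dB): F_i = 10^(NF_i/10), G_i = 10^(G_i,dB/10)
  Stage 1: F_1 = 10^(1.53/10) = 1.422, G_1 = 10^(16.2/10) = 41.69
  Stage 2: F_2 = 10^(1.51/10) = 1.416, G_2 = 10^(15.8/10) = 38.02
  Stage 3: F_3 = 10^(6.66/10) = 4.634, G_3 = 10^(−5.52/10) = 0.2805
  Stage 4: F_4 = 10^(5.79/10) = 3.793, G_4 = 10^(19.8/10) = 95.50
Friis cascade:
  F = 1.422 + (1.416 − 1)/41.69 + (4.634 − 1)/1585 + (3.793 − 1)/444.6 = 1.441
NF = 10 log₁₀(1.441) = 1.59 dB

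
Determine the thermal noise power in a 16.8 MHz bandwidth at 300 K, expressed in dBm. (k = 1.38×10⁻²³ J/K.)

P_n = kTB = 1.38×10⁻²³ × 300 × 1.68×10⁷ = 6.96×10⁻¹⁴ W
In dBm: 10 log₁₀(6.96×10⁻¹⁴ / 10⁻³) = −101.6 dBm

−101.6 dBm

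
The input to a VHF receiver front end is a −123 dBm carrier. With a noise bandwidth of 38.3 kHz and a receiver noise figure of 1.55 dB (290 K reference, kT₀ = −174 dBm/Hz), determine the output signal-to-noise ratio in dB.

3.6 dB

Noise floor: N = −174 + 10 log₁₀(B) + NF
10 log₁₀(3.83×10⁴) = 45.83 dB
N = −174 + 45.83 + 1.55 = −126.62 dBm
SNR = P_sig − N = −123 − (−126.62) = 3.62 dB → 3.6 dB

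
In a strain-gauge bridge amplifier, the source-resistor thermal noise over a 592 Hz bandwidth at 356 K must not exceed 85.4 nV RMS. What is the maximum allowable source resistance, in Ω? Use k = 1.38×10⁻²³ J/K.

627 Ω

Johnson–Nyquist: V_n = √(4kTRB) ⇒ R = V_n² / (4kTB)
4kTB = 4 × 1.38×10⁻²³ × 356 × 5.92×10² = 1.16×10⁻¹⁷
R = (8.54×10⁻⁸)² / 1.16×10⁻¹⁷ = 6.27×10² Ω = 627 Ω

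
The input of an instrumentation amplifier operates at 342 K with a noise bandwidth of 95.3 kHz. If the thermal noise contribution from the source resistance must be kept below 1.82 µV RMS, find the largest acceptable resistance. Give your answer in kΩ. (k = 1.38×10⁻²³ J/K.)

Johnson–Nyquist: V_n = √(4kTRB) ⇒ R = V_n² / (4kTB)
4kTB = 4 × 1.38×10⁻²³ × 342 × 9.53×10⁴ = 1.80×10⁻¹⁵
R = (1.82×10⁻⁶)² / 1.80×10⁻¹⁵ = 1.84×10³ Ω = 1.84 kΩ

1.84 kΩ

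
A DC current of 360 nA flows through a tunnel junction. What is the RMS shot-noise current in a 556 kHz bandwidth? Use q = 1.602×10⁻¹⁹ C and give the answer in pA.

I_n = √(2qI·B)
2qI·B = 2 × 1.602×10⁻¹⁹ × 3.60×10⁻⁷ × 5.56×10⁵ = 6.41×10⁻²⁰ A²
I_n = √(6.41×10⁻²⁰) = 2.53×10⁻¹⁰ A = 253 pA

253 pA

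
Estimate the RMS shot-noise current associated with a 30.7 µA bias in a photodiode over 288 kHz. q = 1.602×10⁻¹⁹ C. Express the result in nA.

I_n = √(2qI·B)
2qI·B = 2 × 1.602×10⁻¹⁹ × 3.07×10⁻⁵ × 2.88×10⁵ = 2.83×10⁻¹⁸ A²
I_n = √(2.83×10⁻¹⁸) = 1.68×10⁻⁹ A = 1.68 nA

1.68 nA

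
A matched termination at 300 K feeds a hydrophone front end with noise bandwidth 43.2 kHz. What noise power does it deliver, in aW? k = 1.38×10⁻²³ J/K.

179 aW

P_n = kTB = 1.38×10⁻²³ × 300 × 4.32×10⁴ = 1.79×10⁻¹⁶ W = 179 aW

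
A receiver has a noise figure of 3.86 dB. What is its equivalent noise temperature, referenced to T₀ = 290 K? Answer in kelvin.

415 K

F = 10^(3.86/10) = 2.4322
T_e = (F − 1)·T₀ = (2.4322 − 1) × 290 = 415 K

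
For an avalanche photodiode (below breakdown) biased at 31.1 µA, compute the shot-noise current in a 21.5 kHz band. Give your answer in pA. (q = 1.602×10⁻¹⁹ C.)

463 pA

I_n = √(2qI·B)
2qI·B = 2 × 1.602×10⁻¹⁹ × 3.11×10⁻⁵ × 2.15×10⁴ = 2.14×10⁻¹⁹ A²
I_n = √(2.14×10⁻¹⁹) = 4.63×10⁻¹⁰ A = 463 pA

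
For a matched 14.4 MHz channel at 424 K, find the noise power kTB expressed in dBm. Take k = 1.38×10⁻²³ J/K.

−100.7 dBm

P_n = kTB = 1.38×10⁻²³ × 424 × 1.44×10⁷ = 8.43×10⁻¹⁴ W
In dBm: 10 log₁₀(8.43×10⁻¹⁴ / 10⁻³) = −100.7 dBm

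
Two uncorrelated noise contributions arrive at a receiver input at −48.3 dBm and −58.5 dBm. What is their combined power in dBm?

Convert to linear, add, convert back:
P₁ = 1.48×10⁻⁸ W, P₂ = 1.41×10⁻⁹ W
P_tot = 1.62×10⁻⁸ W → 10 log₁₀(P_tot / 10⁻³) = −47.9 dBm

−47.9 dBm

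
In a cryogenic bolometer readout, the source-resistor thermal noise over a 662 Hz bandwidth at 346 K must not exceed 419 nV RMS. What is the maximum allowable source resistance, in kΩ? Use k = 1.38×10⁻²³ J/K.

13.9 kΩ

Johnson–Nyquist: V_n = √(4kTRB) ⇒ R = V_n² / (4kTB)
4kTB = 4 × 1.38×10⁻²³ × 346 × 6.62×10² = 1.26×10⁻¹⁷
R = (4.19×10⁻⁷)² / 1.26×10⁻¹⁷ = 1.39×10⁴ Ω = 13.9 kΩ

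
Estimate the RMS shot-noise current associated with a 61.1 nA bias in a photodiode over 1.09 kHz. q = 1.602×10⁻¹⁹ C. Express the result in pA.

I_n = √(2qI·B)
2qI·B = 2 × 1.602×10⁻¹⁹ × 6.11×10⁻⁸ × 1.09×10³ = 2.13×10⁻²³ A²
I_n = √(2.13×10⁻²³) = 4.62×10⁻¹² A = 4.62 pA

4.62 pA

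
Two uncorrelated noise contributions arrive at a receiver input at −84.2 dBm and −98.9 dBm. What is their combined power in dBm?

−84.1 dBm

Convert to linear, add, convert back:
P₁ = 3.80×10⁻¹² W, P₂ = 1.29×10⁻¹³ W
P_tot = 3.93×10⁻¹² W → 10 log₁₀(P_tot / 10⁻³) = −84.1 dBm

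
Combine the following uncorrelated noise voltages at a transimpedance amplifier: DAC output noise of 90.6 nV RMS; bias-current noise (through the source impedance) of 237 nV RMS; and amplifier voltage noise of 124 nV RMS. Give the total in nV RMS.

282 nV

Uncorrelated sources add in power (mean-square): V_tot = √(ΣV_i²)
V_tot = √[(9.06×10⁻⁸)² + (2.37×10⁻⁷)² + (1.24×10⁻⁷)²] = 2.82×10⁻⁷ V = 282 nV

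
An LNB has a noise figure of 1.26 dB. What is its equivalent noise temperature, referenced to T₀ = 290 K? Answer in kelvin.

97.6 K

F = 10^(1.26/10) = 1.3366
T_e = (F − 1)·T₀ = (1.3366 − 1) × 290 = 97.6 K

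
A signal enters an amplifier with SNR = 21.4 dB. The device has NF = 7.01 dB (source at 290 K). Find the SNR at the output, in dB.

14.39 dB

By definition F = SNR_in/SNR_out, so in dB: SNR_out = SNR_in − NF
SNR_out = 21.4 − 7.01 = 14.39 dB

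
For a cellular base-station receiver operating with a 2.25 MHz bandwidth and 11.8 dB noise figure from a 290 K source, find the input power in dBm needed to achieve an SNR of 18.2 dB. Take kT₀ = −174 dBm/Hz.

Sensitivity = −174 + 10 log₁₀(B) + NF + SNR_min
= −174 + 63.52 + 11.8 + 18.2
= −80.48 dBm → −80.5 dBm

−80.5 dBm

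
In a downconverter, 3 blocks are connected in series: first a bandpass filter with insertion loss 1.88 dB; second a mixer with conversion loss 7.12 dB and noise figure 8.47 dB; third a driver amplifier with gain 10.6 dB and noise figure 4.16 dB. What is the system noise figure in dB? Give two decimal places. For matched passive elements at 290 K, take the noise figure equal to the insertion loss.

Convert to linear (a loss of L dB is a gain of −L dB): F_i = 10^(NF_i/10), G_i = 10^(G_i,dB/10)
  Stage 1: F_1 = 10^(1.88/10) = 1.542, G_1 = 10^(−1.88/10) = 0.6486
  Stage 2: F_2 = 10^(8.47/10) = 7.031, G_2 = 10^(−7.12/10) = 0.1941
  Stage 3: F_3 = 10^(4.16/10) = 2.606, G_3 = 10^(10.6/10) = 11.48
Friis cascade:
  F = 1.542 + (7.031 − 1)/0.6486 + (2.606 − 1)/0.1259 = 23.60
NF = 10 log₁₀(23.60) = 13.73 dB

13.73 dB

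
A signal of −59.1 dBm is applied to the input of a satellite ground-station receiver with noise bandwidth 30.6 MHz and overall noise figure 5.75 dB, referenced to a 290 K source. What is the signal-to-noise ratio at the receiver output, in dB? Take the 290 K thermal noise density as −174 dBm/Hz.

Noise floor: N = −174 + 10 log₁₀(B) + NF
10 log₁₀(3.06×10⁷) = 74.86 dB
N = −174 + 74.86 + 5.75 = −93.39 dBm
SNR = P_sig − N = −59.1 − (−93.39) = 34.29 dB → 34.3 dB

34.3 dB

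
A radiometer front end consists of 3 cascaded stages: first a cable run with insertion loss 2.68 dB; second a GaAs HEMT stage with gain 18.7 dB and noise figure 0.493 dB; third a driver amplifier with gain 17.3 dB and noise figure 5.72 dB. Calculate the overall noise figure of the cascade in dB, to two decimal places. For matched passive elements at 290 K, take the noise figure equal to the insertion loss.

3.31 dB

Convert to linear (a loss of L dB is a gain of −L dB): F_i = 10^(NF_i/10), G_i = 10^(G_i,dB/10)
  Stage 1: F_1 = 10^(2.68/10) = 1.854, G_1 = 10^(−2.68/10) = 0.5395
  Stage 2: F_2 = 10^(0.493/10) = 1.120, G_2 = 10^(18.7/10) = 74.13
  Stage 3: F_3 = 10^(5.72/10) = 3.733, G_3 = 10^(17.3/10) = 53.70
Friis cascade:
  F = 1.854 + (1.120 − 1)/0.5395 + (3.733 − 1)/39.99 = 2.145
NF = 10 log₁₀(2.145) = 3.31 dB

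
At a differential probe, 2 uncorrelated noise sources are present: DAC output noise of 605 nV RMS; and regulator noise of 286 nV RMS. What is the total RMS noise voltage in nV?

Uncorrelated sources add in power (mean-square): V_tot = √(ΣV_i²)
V_tot = √[(6.05×10⁻⁷)² + (2.86×10⁻⁷)²] = 6.69×10⁻⁷ V = 669 nV

669 nV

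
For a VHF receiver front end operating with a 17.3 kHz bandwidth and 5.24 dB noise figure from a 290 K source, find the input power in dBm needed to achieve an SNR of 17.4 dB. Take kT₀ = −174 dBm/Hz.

Sensitivity = −174 + 10 log₁₀(B) + NF + SNR_min
= −174 + 42.38 + 5.24 + 17.4
= −108.98 dBm → −109.0 dBm

−109.0 dBm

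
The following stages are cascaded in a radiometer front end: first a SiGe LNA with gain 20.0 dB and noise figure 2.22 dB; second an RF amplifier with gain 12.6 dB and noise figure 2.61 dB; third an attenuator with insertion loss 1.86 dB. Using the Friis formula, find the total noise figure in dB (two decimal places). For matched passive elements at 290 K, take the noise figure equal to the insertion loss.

Convert to linear (a loss of L dB is a gain of −L dB): F_i = 10^(NF_i/10), G_i = 10^(G_i,dB/10)
  Stage 1: F_1 = 10^(2.22/10) = 1.667, G_1 = 10^(20.0/10) = 100.0
  Stage 2: F_2 = 10^(2.61/10) = 1.824, G_2 = 10^(12.6/10) = 18.20
  Stage 3: F_3 = 10^(1.86/10) = 1.535, G_3 = 10^(−1.86/10) = 0.6516
Friis cascade:
  F = 1.667 + (1.824 − 1)/100.0 + (1.535 − 1)/1820 = 1.676
NF = 10 log₁₀(1.676) = 2.24 dB

2.24 dB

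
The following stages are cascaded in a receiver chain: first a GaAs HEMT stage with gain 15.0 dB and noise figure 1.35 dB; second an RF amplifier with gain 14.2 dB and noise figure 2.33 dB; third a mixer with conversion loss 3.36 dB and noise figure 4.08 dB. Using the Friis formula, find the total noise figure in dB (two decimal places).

1.43 dB

Convert to linear (a loss of L dB is a gain of −L dB): F_i = 10^(NF_i/10), G_i = 10^(G_i,dB/10)
  Stage 1: F_1 = 10^(1.35/10) = 1.365, G_1 = 10^(15.0/10) = 31.62
  Stage 2: F_2 = 10^(2.33/10) = 1.710, G_2 = 10^(14.2/10) = 26.30
  Stage 3: F_3 = 10^(4.08/10) = 2.559, G_3 = 10^(−3.36/10) = 0.4613
Friis cascade:
  F = 1.365 + (1.710 − 1)/31.62 + (2.559 − 1)/831.8 = 1.389
NF = 10 log₁₀(1.389) = 1.43 dB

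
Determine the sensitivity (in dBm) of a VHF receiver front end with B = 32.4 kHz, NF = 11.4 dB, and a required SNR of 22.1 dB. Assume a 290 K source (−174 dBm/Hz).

−95.4 dBm

Sensitivity = −174 + 10 log₁₀(B) + NF + SNR_min
= −174 + 45.11 + 11.4 + 22.1
= −95.39 dBm → −95.4 dBm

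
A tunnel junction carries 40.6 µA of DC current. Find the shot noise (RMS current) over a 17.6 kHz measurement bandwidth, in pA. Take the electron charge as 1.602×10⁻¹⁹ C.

I_n = √(2qI·B)
2qI·B = 2 × 1.602×10⁻¹⁹ × 4.06×10⁻⁵ × 1.76×10⁴ = 2.29×10⁻¹⁹ A²
I_n = √(2.29×10⁻¹⁹) = 4.78×10⁻¹⁰ A = 478 pA

478 pA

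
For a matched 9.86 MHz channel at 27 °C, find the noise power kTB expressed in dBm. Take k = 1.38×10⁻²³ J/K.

T = 27 °C + 273.15 = 300.15 K
P_n = kTB = 1.38×10⁻²³ × 300.15 × 9.86×10⁶ = 4.08×10⁻¹⁴ W
In dBm: 10 log₁₀(4.08×10⁻¹⁴ / 10⁻³) = −103.9 dBm

−103.9 dBm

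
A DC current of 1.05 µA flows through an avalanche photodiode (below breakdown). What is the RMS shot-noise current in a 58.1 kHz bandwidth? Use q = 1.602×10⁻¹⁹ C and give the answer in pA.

140 pA

I_n = √(2qI·B)
2qI·B = 2 × 1.602×10⁻¹⁹ × 1.05×10⁻⁶ × 5.81×10⁴ = 1.95×10⁻²⁰ A²
I_n = √(1.95×10⁻²⁰) = 1.40×10⁻¹⁰ A = 140 pA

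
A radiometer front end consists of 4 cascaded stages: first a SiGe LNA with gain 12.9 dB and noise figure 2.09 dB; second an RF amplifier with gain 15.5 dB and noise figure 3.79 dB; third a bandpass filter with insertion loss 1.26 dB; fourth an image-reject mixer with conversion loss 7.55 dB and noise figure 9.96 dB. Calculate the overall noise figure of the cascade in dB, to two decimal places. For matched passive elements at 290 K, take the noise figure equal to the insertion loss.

2.32 dB

Convert to linear (a loss of L dB is a gain of −L dB): F_i = 10^(NF_i/10), G_i = 10^(G_i,dB/10)
  Stage 1: F_1 = 10^(2.09/10) = 1.618, G_1 = 10^(12.9/10) = 19.50
  Stage 2: F_2 = 10^(3.79/10) = 2.393, G_2 = 10^(15.5/10) = 35.48
  Stage 3: F_3 = 10^(1.26/10) = 1.337, G_3 = 10^(−1.26/10) = 0.7482
  Stage 4: F_4 = 10^(9.96/10) = 9.908, G_4 = 10^(−7.55/10) = 0.1758
Friis cascade:
  F = 1.618 + (2.393 − 1)/19.50 + (1.337 − 1)/691.8 + (9.908 − 1)/517.6 = 1.707
NF = 10 log₁₀(1.707) = 2.32 dB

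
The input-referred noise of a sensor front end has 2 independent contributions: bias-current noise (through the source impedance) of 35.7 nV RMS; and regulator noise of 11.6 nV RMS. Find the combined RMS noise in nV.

37.5 nV

Uncorrelated sources add in power (mean-square): V_tot = √(ΣV_i²)
V_tot = √[(3.57×10⁻⁸)² + (1.16×10⁻⁸)²] = 3.75×10⁻⁸ V = 37.5 nV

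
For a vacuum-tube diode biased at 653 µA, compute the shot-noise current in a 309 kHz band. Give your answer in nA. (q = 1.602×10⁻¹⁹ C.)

I_n = √(2qI·B)
2qI·B = 2 × 1.602×10⁻¹⁹ × 6.53×10⁻⁴ × 3.09×10⁵ = 6.46×10⁻¹⁷ A²
I_n = √(6.46×10⁻¹⁷) = 8.04×10⁻⁹ A = 8.04 nA

8.04 nA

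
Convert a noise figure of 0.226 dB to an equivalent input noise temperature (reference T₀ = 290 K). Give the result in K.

15.5 K

F = 10^(0.226/10) = 1.05342
T_e = (F − 1)·T₀ = (1.05342 − 1) × 290 = 15.5 K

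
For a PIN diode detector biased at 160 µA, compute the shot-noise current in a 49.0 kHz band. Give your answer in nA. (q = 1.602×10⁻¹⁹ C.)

I_n = √(2qI·B)
2qI·B = 2 × 1.602×10⁻¹⁹ × 1.60×10⁻⁴ × 4.90×10⁴ = 2.51×10⁻¹⁸ A²
I_n = √(2.51×10⁻¹⁸) = 1.58×10⁻⁹ A = 1.58 nA

1.58 nA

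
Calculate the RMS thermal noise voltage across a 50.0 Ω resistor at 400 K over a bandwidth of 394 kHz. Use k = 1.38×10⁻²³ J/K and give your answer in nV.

660 nV

V_n = √(4kTRB)
4kTRB = 4 × 1.38×10⁻²³ × 400 × 5.00×10¹ × 3.94×10⁵ = 4.35×10⁻¹³ V²
V_n = √(4.35×10⁻¹³) = 6.60×10⁻⁷ V = 660 nV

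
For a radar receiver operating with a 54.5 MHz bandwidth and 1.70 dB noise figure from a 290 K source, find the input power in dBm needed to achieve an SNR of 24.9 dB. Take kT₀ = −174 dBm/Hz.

Sensitivity = −174 + 10 log₁₀(B) + NF + SNR_min
= −174 + 77.36 + 1.70 + 24.9
= −70.04 dBm → −70.0 dBm

−70.0 dBm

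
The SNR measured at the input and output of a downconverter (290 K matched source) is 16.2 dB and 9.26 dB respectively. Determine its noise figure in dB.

6.94 dB

NF (dB) = SNR_in(dB) − SNR_out(dB) when the source is at T₀
NF = 16.2 − 9.26 = 6.94 dB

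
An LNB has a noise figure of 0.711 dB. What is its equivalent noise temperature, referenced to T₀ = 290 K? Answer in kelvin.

51.6 K

F = 10^(0.711/10) = 1.17788
T_e = (F − 1)·T₀ = (1.17788 − 1) × 290 = 51.6 K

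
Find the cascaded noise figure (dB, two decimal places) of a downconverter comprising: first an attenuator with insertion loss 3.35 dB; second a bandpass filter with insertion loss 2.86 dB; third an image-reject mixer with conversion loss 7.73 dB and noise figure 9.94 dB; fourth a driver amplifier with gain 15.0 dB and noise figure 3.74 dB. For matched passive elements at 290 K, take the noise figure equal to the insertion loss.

Convert to linear (a loss of L dB is a gain of −L dB): F_i = 10^(NF_i/10), G_i = 10^(G_i,dB/10)
  Stage 1: F_1 = 10^(3.35/10) = 2.163, G_1 = 10^(−3.35/10) = 0.4624
  Stage 2: F_2 = 10^(2.86/10) = 1.932, G_2 = 10^(−2.86/10) = 0.5176
  Stage 3: F_3 = 10^(9.94/10) = 9.863, G_3 = 10^(−7.73/10) = 0.1687
  Stage 4: F_4 = 10^(3.74/10) = 2.366, G_4 = 10^(15.0/10) = 31.62
Friis cascade:
  F = 2.163 + (1.932 − 1)/0.4624 + (9.863 − 1)/0.2393 + (2.366 − 1)/0.04036 = 75.05
NF = 10 log₁₀(75.05) = 18.75 dB

18.75 dB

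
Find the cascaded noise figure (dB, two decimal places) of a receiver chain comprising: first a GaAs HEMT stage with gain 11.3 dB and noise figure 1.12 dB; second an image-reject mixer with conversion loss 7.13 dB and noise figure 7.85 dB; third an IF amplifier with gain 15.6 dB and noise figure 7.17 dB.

Convert to linear (a loss of L dB is a gain of −L dB): F_i = 10^(NF_i/10), G_i = 10^(G_i,dB/10)
  Stage 1: F_1 = 10^(1.12/10) = 1.294, G_1 = 10^(11.3/10) = 13.49
  Stage 2: F_2 = 10^(7.85/10) = 6.095, G_2 = 10^(−7.13/10) = 0.1936
  Stage 3: F_3 = 10^(7.17/10) = 5.212, G_3 = 10^(15.6/10) = 36.31
Friis cascade:
  F = 1.294 + (6.095 − 1)/13.49 + (5.212 − 1)/2.612 = 3.284
NF = 10 log₁₀(3.284) = 5.16 dB

5.16 dB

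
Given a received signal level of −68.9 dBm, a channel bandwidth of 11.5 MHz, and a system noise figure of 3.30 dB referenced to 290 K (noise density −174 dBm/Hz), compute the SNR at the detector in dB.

Noise floor: N = −174 + 10 log₁₀(B) + NF
10 log₁₀(1.15×10⁷) = 70.61 dB
N = −174 + 70.61 + 3.30 = −100.09 dBm
SNR = P_sig − N = −68.9 − (−100.09) = 31.19 dB → 31.2 dB

31.2 dB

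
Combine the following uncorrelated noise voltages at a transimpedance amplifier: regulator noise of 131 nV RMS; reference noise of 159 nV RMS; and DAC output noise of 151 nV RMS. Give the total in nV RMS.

Uncorrelated sources add in power (mean-square): V_tot = √(ΣV_i²)
V_tot = √[(1.31×10⁻⁷)² + (1.59×10⁻⁷)² + (1.51×10⁻⁷)²] = 2.55×10⁻⁷ V = 255 nV

255 nV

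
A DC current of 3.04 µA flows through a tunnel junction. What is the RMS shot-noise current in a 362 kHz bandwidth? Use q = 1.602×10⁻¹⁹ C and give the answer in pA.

594 pA

I_n = √(2qI·B)
2qI·B = 2 × 1.602×10⁻¹⁹ × 3.04×10⁻⁶ × 3.62×10⁵ = 3.53×10⁻¹⁹ A²
I_n = √(3.53×10⁻¹⁹) = 5.94×10⁻¹⁰ A = 594 pA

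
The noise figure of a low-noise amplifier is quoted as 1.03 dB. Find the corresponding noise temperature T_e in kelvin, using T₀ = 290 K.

F = 10^(1.03/10) = 1.26765
T_e = (F − 1)·T₀ = (1.26765 − 1) × 290 = 77.6 K

77.6 K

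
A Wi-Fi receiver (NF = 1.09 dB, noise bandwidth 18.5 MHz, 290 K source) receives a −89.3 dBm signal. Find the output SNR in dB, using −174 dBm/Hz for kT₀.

10.9 dB

Noise floor: N = −174 + 10 log₁₀(B) + NF
10 log₁₀(1.85×10⁷) = 72.67 dB
N = −174 + 72.67 + 1.09 = −100.24 dBm
SNR = P_sig − N = −89.3 − (−100.24) = 10.94 dB → 10.9 dB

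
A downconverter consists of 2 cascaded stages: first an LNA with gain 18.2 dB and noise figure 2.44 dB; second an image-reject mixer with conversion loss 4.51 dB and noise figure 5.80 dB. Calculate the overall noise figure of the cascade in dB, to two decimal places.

2.54 dB

Convert to linear (a loss of L dB is a gain of −L dB): F_i = 10^(NF_i/10), G_i = 10^(G_i,dB/10)
  Stage 1: F_1 = 10^(2.44/10) = 1.754, G_1 = 10^(18.2/10) = 66.07
  Stage 2: F_2 = 10^(5.80/10) = 3.802, G_2 = 10^(−4.51/10) = 0.3540
Friis cascade:
  F = 1.754 + (3.802 − 1)/66.07 = 1.796
NF = 10 log₁₀(1.796) = 2.54 dB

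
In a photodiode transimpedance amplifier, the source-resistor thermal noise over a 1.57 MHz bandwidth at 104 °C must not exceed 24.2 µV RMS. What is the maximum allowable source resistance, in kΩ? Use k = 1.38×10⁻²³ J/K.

17.9 kΩ

T = 104 °C + 273.15 = 377.15 K
Johnson–Nyquist: V_n = √(4kTRB) ⇒ R = V_n² / (4kTB)
4kTB = 4 × 1.38×10⁻²³ × 377.15 × 1.57×10⁶ = 3.27×10⁻¹⁴
R = (2.42×10⁻⁵)² / 3.27×10⁻¹⁴ = 1.79×10⁴ Ω = 17.9 kΩ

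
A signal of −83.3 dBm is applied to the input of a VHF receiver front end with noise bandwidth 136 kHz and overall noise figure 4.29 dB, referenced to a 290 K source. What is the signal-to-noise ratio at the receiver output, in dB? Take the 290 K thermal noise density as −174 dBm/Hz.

Noise floor: N = −174 + 10 log₁₀(B) + NF
10 log₁₀(1.36×10⁵) = 51.34 dB
N = −174 + 51.34 + 4.29 = −118.37 dBm
SNR = P_sig − N = −83.3 − (−118.37) = 35.07 dB → 35.1 dB

35.1 dB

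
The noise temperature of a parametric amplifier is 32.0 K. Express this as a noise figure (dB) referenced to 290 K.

0.455 dB

F = 1 + T_e/T₀ = 1 + 32.0/290 = 1.11034
NF = 10 log₁₀(1.11034) = 0.455 dB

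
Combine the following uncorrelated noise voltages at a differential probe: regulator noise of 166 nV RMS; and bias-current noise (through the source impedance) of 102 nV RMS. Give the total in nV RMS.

Uncorrelated sources add in power (mean-square): V_tot = √(ΣV_i²)
V_tot = √[(1.66×10⁻⁷)² + (1.02×10⁻⁷)²] = 1.95×10⁻⁷ V = 195 nV

195 nV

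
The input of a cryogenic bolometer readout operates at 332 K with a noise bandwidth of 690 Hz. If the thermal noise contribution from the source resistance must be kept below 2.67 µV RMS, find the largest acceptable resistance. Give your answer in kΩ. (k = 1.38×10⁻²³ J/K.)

Johnson–Nyquist: V_n = √(4kTRB) ⇒ R = V_n² / (4kTB)
4kTB = 4 × 1.38×10⁻²³ × 332 × 6.90×10² = 1.26×10⁻¹⁷
R = (2.67×10⁻⁶)² / 1.26×10⁻¹⁷ = 5.64×10⁵ Ω = 564 kΩ

564 kΩ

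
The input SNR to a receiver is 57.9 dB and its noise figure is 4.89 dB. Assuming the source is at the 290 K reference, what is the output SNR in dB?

By definition F = SNR_in/SNR_out, so in dB: SNR_out = SNR_in − NF
SNR_out = 57.9 − 4.89 = 53.01 dB

53.01 dB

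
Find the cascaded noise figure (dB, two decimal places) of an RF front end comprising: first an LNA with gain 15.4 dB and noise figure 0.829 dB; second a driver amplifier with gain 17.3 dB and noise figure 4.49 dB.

1.01 dB

Convert to linear (a loss of L dB is a gain of −L dB): F_i = 10^(NF_i/10), G_i = 10^(G_i,dB/10)
  Stage 1: F_1 = 10^(0.829/10) = 1.210, G_1 = 10^(15.4/10) = 34.67
  Stage 2: F_2 = 10^(4.49/10) = 2.812, G_2 = 10^(17.3/10) = 53.70
Friis cascade:
  F = 1.210 + (2.812 − 1)/34.67 = 1.263
NF = 10 log₁₀(1.263) = 1.01 dB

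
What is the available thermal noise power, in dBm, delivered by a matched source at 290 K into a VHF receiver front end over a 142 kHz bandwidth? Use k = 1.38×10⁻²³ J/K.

−122.5 dBm

P_n = kTB = 1.38×10⁻²³ × 290 × 1.42×10⁵ = 5.68×10⁻¹⁶ W
In dBm: 10 log₁₀(5.68×10⁻¹⁶ / 10⁻³) = −122.5 dBm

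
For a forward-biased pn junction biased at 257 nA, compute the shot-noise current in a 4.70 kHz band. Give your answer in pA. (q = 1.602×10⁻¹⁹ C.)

19.7 pA

I_n = √(2qI·B)
2qI·B = 2 × 1.602×10⁻¹⁹ × 2.57×10⁻⁷ × 4.70×10³ = 3.87×10⁻²² A²
I_n = √(3.87×10⁻²²) = 1.97×10⁻¹¹ A = 19.7 pA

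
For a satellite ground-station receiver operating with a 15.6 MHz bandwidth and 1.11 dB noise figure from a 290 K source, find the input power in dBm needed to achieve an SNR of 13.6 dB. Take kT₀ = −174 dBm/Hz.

Sensitivity = −174 + 10 log₁₀(B) + NF + SNR_min
= −174 + 71.93 + 1.11 + 13.6
= −87.36 dBm → −87.4 dBm

−87.4 dBm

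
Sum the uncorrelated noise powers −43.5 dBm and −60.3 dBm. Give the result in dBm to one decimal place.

Convert to linear, add, convert back:
P₁ = 4.47×10⁻⁸ W, P₂ = 9.33×10⁻¹⁰ W
P_tot = 4.56×10⁻⁸ W → 10 log₁₀(P_tot / 10⁻³) = −43.4 dBm

−43.4 dBm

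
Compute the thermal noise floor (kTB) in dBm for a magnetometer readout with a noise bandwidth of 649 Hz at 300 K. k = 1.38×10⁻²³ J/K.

P_n = kTB = 1.38×10⁻²³ × 300 × 6.49×10² = 2.69×10⁻¹⁸ W
In dBm: 10 log₁₀(2.69×10⁻¹⁸ / 10⁻³) = −145.7 dBm

−145.7 dBm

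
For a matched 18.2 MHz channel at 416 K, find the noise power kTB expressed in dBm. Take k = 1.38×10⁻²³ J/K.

P_n = kTB = 1.38×10⁻²³ × 416 × 1.82×10⁷ = 1.04×10⁻¹³ W
In dBm: 10 log₁₀(1.04×10⁻¹³ / 10⁻³) = −99.8 dBm

−99.8 dBm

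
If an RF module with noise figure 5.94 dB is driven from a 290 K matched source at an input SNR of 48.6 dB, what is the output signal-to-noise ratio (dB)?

By definition F = SNR_in/SNR_out, so in dB: SNR_out = SNR_in − NF
SNR_out = 48.6 − 5.94 = 42.66 dB

42.66 dB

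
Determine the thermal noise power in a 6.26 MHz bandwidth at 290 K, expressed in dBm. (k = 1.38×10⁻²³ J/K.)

P_n = kTB = 1.38×10⁻²³ × 290 × 6.26×10⁶ = 2.51×10⁻¹⁴ W
In dBm: 10 log₁₀(2.51×10⁻¹⁴ / 10⁻³) = −106.0 dBm

−106.0 dBm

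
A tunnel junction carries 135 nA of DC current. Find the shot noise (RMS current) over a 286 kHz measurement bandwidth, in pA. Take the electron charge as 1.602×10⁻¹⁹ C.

111 pA

I_n = √(2qI·B)
2qI·B = 2 × 1.602×10⁻¹⁹ × 1.35×10⁻⁷ × 2.86×10⁵ = 1.24×10⁻²⁰ A²
I_n = √(1.24×10⁻²⁰) = 1.11×10⁻¹⁰ A = 111 pA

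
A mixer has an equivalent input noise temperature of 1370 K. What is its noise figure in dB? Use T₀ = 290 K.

7.58 dB

F = 1 + T_e/T₀ = 1 + 1370/290 = 5.72414
NF = 10 log₁₀(5.72414) = 7.58 dB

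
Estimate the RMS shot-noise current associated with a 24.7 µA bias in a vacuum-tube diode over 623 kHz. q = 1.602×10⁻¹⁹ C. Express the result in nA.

I_n = √(2qI·B)
2qI·B = 2 × 1.602×10⁻¹⁹ × 2.47×10⁻⁵ × 6.23×10⁵ = 4.93×10⁻¹⁸ A²
I_n = √(4.93×10⁻¹⁸) = 2.22×10⁻⁹ A = 2.22 nA

2.22 nA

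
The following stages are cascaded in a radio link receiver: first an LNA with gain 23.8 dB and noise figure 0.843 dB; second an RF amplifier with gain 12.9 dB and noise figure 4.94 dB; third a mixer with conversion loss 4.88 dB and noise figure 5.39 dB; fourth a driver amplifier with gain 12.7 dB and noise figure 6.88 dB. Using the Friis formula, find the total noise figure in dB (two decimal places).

Convert to linear (a loss of L dB is a gain of −L dB): F_i = 10^(NF_i/10), G_i = 10^(G_i,dB/10)
  Stage 1: F_1 = 10^(0.843/10) = 1.214, G_1 = 10^(23.8/10) = 239.9
  Stage 2: F_2 = 10^(4.94/10) = 3.119, G_2 = 10^(12.9/10) = 19.50
  Stage 3: F_3 = 10^(5.39/10) = 3.459, G_3 = 10^(−4.88/10) = 0.3251
  Stage 4: F_4 = 10^(6.88/10) = 4.875, G_4 = 10^(12.7/10) = 18.62
Friis cascade:
  F = 1.214 + (3.119 − 1)/239.9 + (3.459 − 1)/4677 + (4.875 − 1)/1521 = 1.226
NF = 10 log₁₀(1.226) = 0.89 dB

0.89 dB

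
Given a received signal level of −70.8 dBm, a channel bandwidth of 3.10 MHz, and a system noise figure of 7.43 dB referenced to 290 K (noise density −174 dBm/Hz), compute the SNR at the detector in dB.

Noise floor: N = −174 + 10 log₁₀(B) + NF
10 log₁₀(3.10×10⁶) = 64.91 dB
N = −174 + 64.91 + 7.43 = −101.66 dBm
SNR = P_sig − N = −70.8 − (−101.66) = 30.86 dB → 30.9 dB

30.9 dB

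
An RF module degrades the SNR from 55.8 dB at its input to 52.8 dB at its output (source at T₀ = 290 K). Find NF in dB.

NF (dB) = SNR_in(dB) − SNR_out(dB) when the source is at T₀
NF = 55.8 − 52.8 = 3.0 dB

3.0 dB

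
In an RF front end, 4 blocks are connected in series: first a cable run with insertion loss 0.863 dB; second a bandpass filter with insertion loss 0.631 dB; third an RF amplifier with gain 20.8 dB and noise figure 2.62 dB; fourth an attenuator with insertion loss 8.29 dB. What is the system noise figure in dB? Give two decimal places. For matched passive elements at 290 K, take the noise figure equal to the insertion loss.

Convert to linear (a loss of L dB is a gain of −L dB): F_i = 10^(NF_i/10), G_i = 10^(G_i,dB/10)
  Stage 1: F_1 = 10^(0.863/10) = 1.220, G_1 = 10^(−0.863/10) = 0.8198
  Stage 2: F_2 = 10^(0.631/10) = 1.156, G_2 = 10^(−0.631/10) = 0.8648
  Stage 3: F_3 = 10^(2.62/10) = 1.828, G_3 = 10^(20.8/10) = 120.2
  Stage 4: F_4 = 10^(8.29/10) = 6.745, G_4 = 10^(−8.29/10) = 0.1483
Friis cascade:
  F = 1.220 + (1.156 − 1)/0.8198 + (1.828 − 1)/0.7089 + (6.745 − 1)/85.23 = 2.646
NF = 10 log₁₀(2.646) = 4.23 dB

4.23 dB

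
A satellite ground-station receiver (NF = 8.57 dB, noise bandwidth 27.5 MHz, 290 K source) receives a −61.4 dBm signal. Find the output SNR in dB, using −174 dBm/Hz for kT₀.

Noise floor: N = −174 + 10 log₁₀(B) + NF
10 log₁₀(2.75×10⁷) = 74.39 dB
N = −174 + 74.39 + 8.57 = −91.04 dBm
SNR = P_sig − N = −61.4 − (−91.04) = 29.64 dB → 29.6 dB

29.6 dB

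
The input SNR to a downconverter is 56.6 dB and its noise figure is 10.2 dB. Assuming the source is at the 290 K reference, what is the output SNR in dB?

46.4 dB

By definition F = SNR_in/SNR_out, so in dB: SNR_out = SNR_in − NF
SNR_out = 56.6 − 10.2 = 46.4 dB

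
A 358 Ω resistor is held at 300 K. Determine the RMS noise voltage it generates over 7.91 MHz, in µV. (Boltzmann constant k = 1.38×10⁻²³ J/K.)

6.85 µV

V_n = √(4kTRB)
4kTRB = 4 × 1.38×10⁻²³ × 300 × 3.58×10² × 7.91×10⁶ = 4.69×10⁻¹¹ V²
V_n = √(4.69×10⁻¹¹) = 6.85×10⁻⁶ V = 6.85 µV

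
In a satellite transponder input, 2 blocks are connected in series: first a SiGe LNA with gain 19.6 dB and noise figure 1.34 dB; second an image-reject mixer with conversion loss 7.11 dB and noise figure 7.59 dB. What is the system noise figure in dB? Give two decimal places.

1.50 dB

Convert to linear (a loss of L dB is a gain of −L dB): F_i = 10^(NF_i/10), G_i = 10^(G_i,dB/10)
  Stage 1: F_1 = 10^(1.34/10) = 1.361, G_1 = 10^(19.6/10) = 91.20
  Stage 2: F_2 = 10^(7.59/10) = 5.741, G_2 = 10^(−7.11/10) = 0.1945
Friis cascade:
  F = 1.361 + (5.741 − 1)/91.20 = 1.413
NF = 10 log₁₀(1.413) = 1.50 dB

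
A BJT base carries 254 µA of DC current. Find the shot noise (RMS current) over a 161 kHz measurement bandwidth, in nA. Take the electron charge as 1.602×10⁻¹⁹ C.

3.62 nA

I_n = √(2qI·B)
2qI·B = 2 × 1.602×10⁻¹⁹ × 2.54×10⁻⁴ × 1.61×10⁵ = 1.31×10⁻¹⁷ A²
I_n = √(1.31×10⁻¹⁷) = 3.62×10⁻⁹ A = 3.62 nA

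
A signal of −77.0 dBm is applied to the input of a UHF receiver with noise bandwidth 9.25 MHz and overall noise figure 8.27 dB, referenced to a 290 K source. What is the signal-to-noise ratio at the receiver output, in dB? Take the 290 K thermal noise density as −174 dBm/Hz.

Noise floor: N = −174 + 10 log₁₀(B) + NF
10 log₁₀(9.25×10⁶) = 69.66 dB
N = −174 + 69.66 + 8.27 = −96.07 dBm
SNR = P_sig − N = −77.0 − (−96.07) = 19.07 dB → 19.1 dB

19.1 dB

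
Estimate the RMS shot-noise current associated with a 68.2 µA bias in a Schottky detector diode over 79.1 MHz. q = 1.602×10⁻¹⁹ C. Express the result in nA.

41.6 nA

I_n = √(2qI·B)
2qI·B = 2 × 1.602×10⁻¹⁹ × 6.82×10⁻⁵ × 7.91×10⁷ = 1.73×10⁻¹⁵ A²
I_n = √(1.73×10⁻¹⁵) = 4.16×10⁻⁸ A = 41.6 nA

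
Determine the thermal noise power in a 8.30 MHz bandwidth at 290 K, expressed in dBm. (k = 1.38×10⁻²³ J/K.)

P_n = kTB = 1.38×10⁻²³ × 290 × 8.30×10⁶ = 3.32×10⁻¹⁴ W
In dBm: 10 log₁₀(3.32×10⁻¹⁴ / 10⁻³) = −104.8 dBm

−104.8 dBm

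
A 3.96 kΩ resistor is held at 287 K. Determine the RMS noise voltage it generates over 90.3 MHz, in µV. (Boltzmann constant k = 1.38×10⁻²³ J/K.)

75.3 µV

V_n = √(4kTRB)
4kTRB = 4 × 1.38×10⁻²³ × 287 × 3.96×10³ × 9.03×10⁷ = 5.67×10⁻⁹ V²
V_n = √(5.67×10⁻⁹) = 7.53×10⁻⁵ V = 75.3 µV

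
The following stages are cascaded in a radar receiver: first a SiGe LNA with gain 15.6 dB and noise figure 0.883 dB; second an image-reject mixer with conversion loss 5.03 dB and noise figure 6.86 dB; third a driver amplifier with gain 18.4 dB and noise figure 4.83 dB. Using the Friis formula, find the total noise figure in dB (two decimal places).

Convert to linear (a loss of L dB is a gain of −L dB): F_i = 10^(NF_i/10), G_i = 10^(G_i,dB/10)
  Stage 1: F_1 = 10^(0.883/10) = 1.225, G_1 = 10^(15.6/10) = 36.31
  Stage 2: F_2 = 10^(6.86/10) = 4.853, G_2 = 10^(−5.03/10) = 0.3141
  Stage 3: F_3 = 10^(4.83/10) = 3.041, G_3 = 10^(18.4/10) = 69.18
Friis cascade:
  F = 1.225 + (4.853 − 1)/36.31 + (3.041 − 1)/11.40 = 1.511
NF = 10 log₁₀(1.511) = 1.79 dB

1.79 dB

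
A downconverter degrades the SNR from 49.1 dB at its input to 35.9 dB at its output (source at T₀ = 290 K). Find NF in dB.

13.2 dB

NF (dB) = SNR_in(dB) − SNR_out(dB) when the source is at T₀
NF = 49.1 − 35.9 = 13.2 dB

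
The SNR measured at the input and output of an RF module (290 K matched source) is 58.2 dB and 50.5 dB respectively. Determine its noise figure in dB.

NF (dB) = SNR_in(dB) − SNR_out(dB) when the source is at T₀
NF = 58.2 − 50.5 = 7.7 dB

7.7 dB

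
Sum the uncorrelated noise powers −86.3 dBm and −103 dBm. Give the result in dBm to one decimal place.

Convert to linear, add, convert back:
P₁ = 2.34×10⁻¹² W, P₂ = 5.01×10⁻¹⁴ W
P_tot = 2.39×10⁻¹² W → 10 log₁₀(P_tot / 10⁻³) = −86.2 dBm

−86.2 dBm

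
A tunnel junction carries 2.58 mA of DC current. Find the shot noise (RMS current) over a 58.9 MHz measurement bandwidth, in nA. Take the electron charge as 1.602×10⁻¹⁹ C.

221 nA

I_n = √(2qI·B)
2qI·B = 2 × 1.602×10⁻¹⁹ × 2.58×10⁻³ × 5.89×10⁷ = 4.87×10⁻¹⁴ A²
I_n = √(4.87×10⁻¹⁴) = 2.21×10⁻⁷ A = 221 nA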